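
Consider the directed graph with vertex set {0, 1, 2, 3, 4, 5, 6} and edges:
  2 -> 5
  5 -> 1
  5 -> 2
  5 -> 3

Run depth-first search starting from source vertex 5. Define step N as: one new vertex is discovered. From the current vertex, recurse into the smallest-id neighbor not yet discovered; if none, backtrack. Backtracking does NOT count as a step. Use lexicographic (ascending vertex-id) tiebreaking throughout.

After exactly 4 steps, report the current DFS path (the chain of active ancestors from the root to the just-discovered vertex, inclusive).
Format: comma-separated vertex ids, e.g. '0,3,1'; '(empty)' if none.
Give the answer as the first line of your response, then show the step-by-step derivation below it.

5,3

step 1: discover 5; path=5; order=5
step 2: discover 1; path=5>1; order=5,1
step 3: discover 2; path=5>2; order=5,1,2
step 4: discover 3; path=5>3; order=5,1,2,3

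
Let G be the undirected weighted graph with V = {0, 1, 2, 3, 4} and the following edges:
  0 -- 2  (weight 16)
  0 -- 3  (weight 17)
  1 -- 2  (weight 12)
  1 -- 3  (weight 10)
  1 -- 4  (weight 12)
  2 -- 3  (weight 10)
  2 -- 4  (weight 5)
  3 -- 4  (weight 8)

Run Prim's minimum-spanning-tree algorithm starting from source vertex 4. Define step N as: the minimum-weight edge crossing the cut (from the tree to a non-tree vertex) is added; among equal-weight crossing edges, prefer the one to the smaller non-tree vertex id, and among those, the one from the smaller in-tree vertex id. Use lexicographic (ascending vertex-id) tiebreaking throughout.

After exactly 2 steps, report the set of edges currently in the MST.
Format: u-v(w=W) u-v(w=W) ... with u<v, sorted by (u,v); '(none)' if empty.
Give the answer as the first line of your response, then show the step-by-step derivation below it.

2-4(w=5) 3-4(w=8)

step 1: add edge 2-4 (w=5); MST = {2-4(w=5)}
step 2: add edge 3-4 (w=8); MST = {2-4(w=5) 3-4(w=8)}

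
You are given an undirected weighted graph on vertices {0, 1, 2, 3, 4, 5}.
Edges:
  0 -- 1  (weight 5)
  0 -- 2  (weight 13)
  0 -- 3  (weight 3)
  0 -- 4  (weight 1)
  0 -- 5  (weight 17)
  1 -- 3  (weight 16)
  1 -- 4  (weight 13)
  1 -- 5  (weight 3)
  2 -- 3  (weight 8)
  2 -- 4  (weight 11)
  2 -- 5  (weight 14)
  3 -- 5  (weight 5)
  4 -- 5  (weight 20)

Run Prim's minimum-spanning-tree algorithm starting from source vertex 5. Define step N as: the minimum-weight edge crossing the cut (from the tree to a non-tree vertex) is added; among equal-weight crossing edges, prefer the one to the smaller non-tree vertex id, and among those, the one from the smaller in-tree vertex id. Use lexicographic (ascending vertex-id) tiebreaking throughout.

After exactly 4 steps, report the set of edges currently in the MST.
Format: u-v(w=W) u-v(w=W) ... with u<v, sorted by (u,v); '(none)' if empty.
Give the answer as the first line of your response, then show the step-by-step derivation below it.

0-1(w=5) 0-3(w=3) 0-4(w=1) 1-5(w=3)

step 1: add edge 1-5 (w=3); MST = {1-5(w=3)}
step 2: add edge 0-1 (w=5); MST = {0-1(w=5) 1-5(w=3)}
step 3: add edge 0-4 (w=1); MST = {0-1(w=5) 0-4(w=1) 1-5(w=3)}
step 4: add edge 0-3 (w=3); MST = {0-1(w=5) 0-3(w=3) 0-4(w=1) 1-5(w=3)}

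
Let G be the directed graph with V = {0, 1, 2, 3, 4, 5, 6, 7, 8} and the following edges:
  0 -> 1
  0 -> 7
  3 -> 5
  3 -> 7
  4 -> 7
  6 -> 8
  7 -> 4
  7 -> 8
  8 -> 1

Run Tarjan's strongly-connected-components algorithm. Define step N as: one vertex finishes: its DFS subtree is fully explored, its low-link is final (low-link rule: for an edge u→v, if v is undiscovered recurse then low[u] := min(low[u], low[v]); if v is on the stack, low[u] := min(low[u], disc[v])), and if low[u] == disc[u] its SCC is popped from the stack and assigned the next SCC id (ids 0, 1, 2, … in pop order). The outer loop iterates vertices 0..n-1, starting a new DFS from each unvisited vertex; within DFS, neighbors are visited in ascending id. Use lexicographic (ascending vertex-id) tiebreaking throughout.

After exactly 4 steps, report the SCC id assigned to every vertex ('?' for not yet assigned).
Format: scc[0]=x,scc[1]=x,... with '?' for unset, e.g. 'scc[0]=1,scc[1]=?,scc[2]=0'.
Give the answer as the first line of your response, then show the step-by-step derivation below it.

scc[0]=?,scc[1]=0,scc[2]=?,scc[3]=?,scc[4]=2,scc[5]=?,scc[6]=?,scc[7]=2,scc[8]=1

step 1: low=(low[0]=0,low[1]=1,low[2]=?,low[3]=?,low[4]=?,low[5]=?,low[6]=?,low[7]=?,low[8]=?); scc=(scc[0]=?,scc[1]=0,scc[2]=?,scc[3]=?,scc[4]=?,scc[5]=?,scc[6]=?,scc[7]=?,scc[8]=?)
step 2: low=(low[0]=0,low[1]=1,low[2]=?,low[3]=?,low[4]=2,low[5]=?,low[6]=?,low[7]=2,low[8]=?); scc=(scc[0]=?,scc[1]=0,scc[2]=?,scc[3]=?,scc[4]=?,scc[5]=?,scc[6]=?,scc[7]=?,scc[8]=?)
step 3: low=(low[0]=0,low[1]=1,low[2]=?,low[3]=?,low[4]=2,low[5]=?,low[6]=?,low[7]=2,low[8]=4); scc=(scc[0]=?,scc[1]=0,scc[2]=?,scc[3]=?,scc[4]=?,scc[5]=?,scc[6]=?,scc[7]=?,scc[8]=1)
step 4: low=(low[0]=0,low[1]=1,low[2]=?,low[3]=?,low[4]=2,low[5]=?,low[6]=?,low[7]=2,low[8]=4); scc=(scc[0]=?,scc[1]=0,scc[2]=?,scc[3]=?,scc[4]=2,scc[5]=?,scc[6]=?,scc[7]=2,scc[8]=1)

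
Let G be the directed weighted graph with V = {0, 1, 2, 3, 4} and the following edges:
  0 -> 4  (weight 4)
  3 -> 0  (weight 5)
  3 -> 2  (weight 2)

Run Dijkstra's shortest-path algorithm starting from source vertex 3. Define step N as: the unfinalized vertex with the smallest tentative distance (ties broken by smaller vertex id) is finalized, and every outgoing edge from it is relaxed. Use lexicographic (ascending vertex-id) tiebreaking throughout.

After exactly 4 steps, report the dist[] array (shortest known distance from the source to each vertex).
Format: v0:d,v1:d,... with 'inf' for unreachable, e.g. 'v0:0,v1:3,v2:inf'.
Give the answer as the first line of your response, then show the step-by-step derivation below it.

v0:5,v1:inf,v2:2,v3:0,v4:9

step 1: dist = v0:5,v1:inf,v2:2,v3:0,v4:inf
step 2: dist = v0:5,v1:inf,v2:2,v3:0,v4:inf
step 3: dist = v0:5,v1:inf,v2:2,v3:0,v4:9
step 4: dist = v0:5,v1:inf,v2:2,v3:0,v4:9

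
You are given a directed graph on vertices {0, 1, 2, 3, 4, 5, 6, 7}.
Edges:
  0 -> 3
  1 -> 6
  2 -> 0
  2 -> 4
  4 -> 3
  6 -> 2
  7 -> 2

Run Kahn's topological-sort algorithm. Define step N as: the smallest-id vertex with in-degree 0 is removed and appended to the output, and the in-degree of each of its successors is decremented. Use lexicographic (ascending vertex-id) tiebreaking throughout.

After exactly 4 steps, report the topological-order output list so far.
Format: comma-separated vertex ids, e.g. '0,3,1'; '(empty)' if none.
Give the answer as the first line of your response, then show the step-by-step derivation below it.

1,5,6,7

step 1: output 1; order=[1]; indeg=(1,0,2,2,1,0,0,0)
step 2: output 5; order=[1,5]; indeg=(1,0,2,2,1,0,0,0)
step 3: output 6; order=[1,5,6]; indeg=(1,0,1,2,1,0,0,0)
step 4: output 7; order=[1,5,6,7]; indeg=(1,0,0,2,1,0,0,0)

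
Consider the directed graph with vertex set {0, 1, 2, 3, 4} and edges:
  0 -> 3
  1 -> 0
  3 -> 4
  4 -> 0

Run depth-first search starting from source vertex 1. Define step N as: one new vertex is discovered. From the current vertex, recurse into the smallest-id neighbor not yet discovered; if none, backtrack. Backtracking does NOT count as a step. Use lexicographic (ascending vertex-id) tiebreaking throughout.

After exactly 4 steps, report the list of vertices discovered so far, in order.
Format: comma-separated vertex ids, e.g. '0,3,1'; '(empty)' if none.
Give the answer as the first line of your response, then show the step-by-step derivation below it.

1,0,3,4

step 1: discover 1; path=1; order=1
step 2: discover 0; path=1>0; order=1,0
step 3: discover 3; path=1>0>3; order=1,0,3
step 4: discover 4; path=1>0>3>4; order=1,0,3,4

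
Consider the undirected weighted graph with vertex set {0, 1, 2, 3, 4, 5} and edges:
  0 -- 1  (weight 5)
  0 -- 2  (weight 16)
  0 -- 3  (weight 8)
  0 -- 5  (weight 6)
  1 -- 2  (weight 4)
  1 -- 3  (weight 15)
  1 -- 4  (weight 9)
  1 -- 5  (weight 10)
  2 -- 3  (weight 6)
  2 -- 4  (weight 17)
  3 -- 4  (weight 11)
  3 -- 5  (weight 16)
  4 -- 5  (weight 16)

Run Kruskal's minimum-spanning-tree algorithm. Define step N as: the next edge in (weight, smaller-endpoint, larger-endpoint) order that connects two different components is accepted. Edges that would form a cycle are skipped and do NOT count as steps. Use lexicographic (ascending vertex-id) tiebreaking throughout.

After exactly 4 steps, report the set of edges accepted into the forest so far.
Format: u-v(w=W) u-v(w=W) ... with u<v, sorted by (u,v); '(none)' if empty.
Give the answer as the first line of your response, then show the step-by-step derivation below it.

0-1(w=5) 0-5(w=6) 1-2(w=4) 2-3(w=6)

step 1: add edge 1-2 (w=4); MST = {1-2(w=4)}
step 2: add edge 0-1 (w=5); MST = {0-1(w=5) 1-2(w=4)}
step 3: add edge 0-5 (w=6); MST = {0-1(w=5) 0-5(w=6) 1-2(w=4)}
step 4: add edge 2-3 (w=6); MST = {0-1(w=5) 0-5(w=6) 1-2(w=4) 2-3(w=6)}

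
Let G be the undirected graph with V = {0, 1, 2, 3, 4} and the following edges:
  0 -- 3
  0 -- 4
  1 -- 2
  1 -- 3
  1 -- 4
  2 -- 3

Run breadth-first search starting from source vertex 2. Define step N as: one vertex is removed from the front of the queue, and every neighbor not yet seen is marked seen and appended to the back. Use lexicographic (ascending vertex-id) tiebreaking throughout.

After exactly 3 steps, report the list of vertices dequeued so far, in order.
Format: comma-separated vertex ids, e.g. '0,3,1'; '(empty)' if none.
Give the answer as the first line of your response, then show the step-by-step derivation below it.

2,1,3

step 1: dequeue 2; queue=[1,3]; order=2
step 2: dequeue 1; queue=[3,4]; order=2,1
step 3: dequeue 3; queue=[4,0]; order=2,1,3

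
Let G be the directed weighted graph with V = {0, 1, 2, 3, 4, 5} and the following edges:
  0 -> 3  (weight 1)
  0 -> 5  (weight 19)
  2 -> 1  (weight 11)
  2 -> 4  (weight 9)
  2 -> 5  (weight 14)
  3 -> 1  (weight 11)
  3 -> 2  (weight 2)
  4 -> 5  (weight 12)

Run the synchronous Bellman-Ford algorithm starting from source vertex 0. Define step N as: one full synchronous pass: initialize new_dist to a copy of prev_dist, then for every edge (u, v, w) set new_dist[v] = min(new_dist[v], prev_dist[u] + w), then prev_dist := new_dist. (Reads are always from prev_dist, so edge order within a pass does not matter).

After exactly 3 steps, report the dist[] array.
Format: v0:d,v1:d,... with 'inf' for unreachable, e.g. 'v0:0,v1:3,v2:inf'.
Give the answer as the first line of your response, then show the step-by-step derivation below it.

v0:0,v1:12,v2:3,v3:1,v4:12,v5:17

step 1: dist = v0:0,v1:inf,v2:inf,v3:1,v4:inf,v5:19
step 2: dist = v0:0,v1:12,v2:3,v3:1,v4:inf,v5:19
step 3: dist = v0:0,v1:12,v2:3,v3:1,v4:12,v5:17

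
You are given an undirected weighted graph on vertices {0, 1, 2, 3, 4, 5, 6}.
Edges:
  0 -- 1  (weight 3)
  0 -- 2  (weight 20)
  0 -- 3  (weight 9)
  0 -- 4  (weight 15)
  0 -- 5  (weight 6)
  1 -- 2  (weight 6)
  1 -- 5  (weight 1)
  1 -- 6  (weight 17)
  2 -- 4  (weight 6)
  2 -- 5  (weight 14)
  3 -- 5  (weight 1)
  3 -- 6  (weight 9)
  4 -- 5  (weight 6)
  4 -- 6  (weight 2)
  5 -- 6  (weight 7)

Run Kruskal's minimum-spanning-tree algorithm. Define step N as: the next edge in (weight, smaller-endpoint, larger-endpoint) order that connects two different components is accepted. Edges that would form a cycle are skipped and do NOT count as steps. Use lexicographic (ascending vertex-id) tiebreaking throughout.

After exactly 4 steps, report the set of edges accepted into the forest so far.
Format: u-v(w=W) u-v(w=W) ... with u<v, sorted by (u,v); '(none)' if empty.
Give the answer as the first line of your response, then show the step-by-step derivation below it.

0-1(w=3) 1-5(w=1) 3-5(w=1) 4-6(w=2)

step 1: add edge 1-5 (w=1); MST = {1-5(w=1)}
step 2: add edge 3-5 (w=1); MST = {1-5(w=1) 3-5(w=1)}
step 3: add edge 4-6 (w=2); MST = {1-5(w=1) 3-5(w=1) 4-6(w=2)}
step 4: add edge 0-1 (w=3); MST = {0-1(w=3) 1-5(w=1) 3-5(w=1) 4-6(w=2)}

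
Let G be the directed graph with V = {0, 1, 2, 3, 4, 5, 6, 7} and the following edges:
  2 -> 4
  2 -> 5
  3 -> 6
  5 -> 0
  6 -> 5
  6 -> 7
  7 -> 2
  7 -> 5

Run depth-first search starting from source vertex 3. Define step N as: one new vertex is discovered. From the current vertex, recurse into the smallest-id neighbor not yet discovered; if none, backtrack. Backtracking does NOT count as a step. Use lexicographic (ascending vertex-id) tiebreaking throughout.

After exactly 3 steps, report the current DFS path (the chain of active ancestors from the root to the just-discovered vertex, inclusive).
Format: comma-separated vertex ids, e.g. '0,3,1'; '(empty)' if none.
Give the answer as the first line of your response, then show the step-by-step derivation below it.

3,6,5

step 1: discover 3; path=3; order=3
step 2: discover 6; path=3>6; order=3,6
step 3: discover 5; path=3>6>5; order=3,6,5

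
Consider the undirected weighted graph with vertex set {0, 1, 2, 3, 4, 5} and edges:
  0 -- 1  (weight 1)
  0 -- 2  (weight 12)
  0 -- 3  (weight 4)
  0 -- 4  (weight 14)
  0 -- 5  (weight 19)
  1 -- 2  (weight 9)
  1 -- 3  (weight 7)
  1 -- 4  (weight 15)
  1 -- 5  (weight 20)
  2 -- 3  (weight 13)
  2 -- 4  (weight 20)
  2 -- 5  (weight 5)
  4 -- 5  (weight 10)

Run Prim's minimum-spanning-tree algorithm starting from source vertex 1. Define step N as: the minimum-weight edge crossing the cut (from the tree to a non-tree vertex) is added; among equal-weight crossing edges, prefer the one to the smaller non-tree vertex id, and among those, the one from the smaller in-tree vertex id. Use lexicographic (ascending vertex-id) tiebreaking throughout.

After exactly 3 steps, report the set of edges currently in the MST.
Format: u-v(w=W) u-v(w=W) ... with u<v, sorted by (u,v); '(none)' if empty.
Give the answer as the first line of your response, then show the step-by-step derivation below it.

0-1(w=1) 0-3(w=4) 1-2(w=9)

step 1: add edge 0-1 (w=1); MST = {0-1(w=1)}
step 2: add edge 0-3 (w=4); MST = {0-1(w=1) 0-3(w=4)}
step 3: add edge 1-2 (w=9); MST = {0-1(w=1) 0-3(w=4) 1-2(w=9)}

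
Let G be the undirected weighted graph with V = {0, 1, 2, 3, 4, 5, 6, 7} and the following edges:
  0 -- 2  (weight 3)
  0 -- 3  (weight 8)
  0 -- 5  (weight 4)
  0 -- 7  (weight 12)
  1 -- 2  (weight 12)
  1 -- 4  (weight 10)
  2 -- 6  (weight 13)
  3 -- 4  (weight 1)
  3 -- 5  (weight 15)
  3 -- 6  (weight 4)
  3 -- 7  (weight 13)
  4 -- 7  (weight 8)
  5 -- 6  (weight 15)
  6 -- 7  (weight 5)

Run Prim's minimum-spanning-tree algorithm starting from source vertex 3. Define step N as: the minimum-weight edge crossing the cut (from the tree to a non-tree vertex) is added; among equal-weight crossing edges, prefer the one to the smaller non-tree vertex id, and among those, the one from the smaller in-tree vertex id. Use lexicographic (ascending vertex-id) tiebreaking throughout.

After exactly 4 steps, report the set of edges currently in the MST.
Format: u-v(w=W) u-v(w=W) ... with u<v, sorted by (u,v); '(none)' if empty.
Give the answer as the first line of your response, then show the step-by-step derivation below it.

0-3(w=8) 3-4(w=1) 3-6(w=4) 6-7(w=5)

step 1: add edge 3-4 (w=1); MST = {3-4(w=1)}
step 2: add edge 3-6 (w=4); MST = {3-4(w=1) 3-6(w=4)}
step 3: add edge 6-7 (w=5); MST = {3-4(w=1) 3-6(w=4) 6-7(w=5)}
step 4: add edge 0-3 (w=8); MST = {0-3(w=8) 3-4(w=1) 3-6(w=4) 6-7(w=5)}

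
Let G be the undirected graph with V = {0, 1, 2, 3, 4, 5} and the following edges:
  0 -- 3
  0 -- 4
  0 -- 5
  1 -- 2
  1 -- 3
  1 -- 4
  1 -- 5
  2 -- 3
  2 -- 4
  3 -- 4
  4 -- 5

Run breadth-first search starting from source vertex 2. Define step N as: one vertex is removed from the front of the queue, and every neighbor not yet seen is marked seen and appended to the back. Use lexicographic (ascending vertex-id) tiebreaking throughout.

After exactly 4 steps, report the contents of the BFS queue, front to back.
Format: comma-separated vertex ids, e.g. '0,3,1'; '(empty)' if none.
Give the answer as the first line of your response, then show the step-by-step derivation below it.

5,0

step 1: dequeue 2; queue=[1,3,4]; order=2
step 2: dequeue 1; queue=[3,4,5]; order=2,1
step 3: dequeue 3; queue=[4,5,0]; order=2,1,3
step 4: dequeue 4; queue=[5,0]; order=2,1,3,4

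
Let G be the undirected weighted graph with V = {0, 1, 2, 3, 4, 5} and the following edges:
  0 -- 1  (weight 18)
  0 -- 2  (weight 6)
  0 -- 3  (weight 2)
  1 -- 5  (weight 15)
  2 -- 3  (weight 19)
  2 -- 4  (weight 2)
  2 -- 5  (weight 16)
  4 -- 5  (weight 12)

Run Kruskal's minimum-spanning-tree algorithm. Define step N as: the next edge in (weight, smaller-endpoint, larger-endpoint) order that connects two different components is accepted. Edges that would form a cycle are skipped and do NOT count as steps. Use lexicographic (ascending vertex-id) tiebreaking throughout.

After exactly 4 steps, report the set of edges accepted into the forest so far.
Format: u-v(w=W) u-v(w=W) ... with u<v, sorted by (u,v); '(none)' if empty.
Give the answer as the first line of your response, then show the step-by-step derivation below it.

0-2(w=6) 0-3(w=2) 2-4(w=2) 4-5(w=12)

step 1: add edge 0-3 (w=2); MST = {0-3(w=2)}
step 2: add edge 2-4 (w=2); MST = {0-3(w=2) 2-4(w=2)}
step 3: add edge 0-2 (w=6); MST = {0-2(w=6) 0-3(w=2) 2-4(w=2)}
step 4: add edge 4-5 (w=12); MST = {0-2(w=6) 0-3(w=2) 2-4(w=2) 4-5(w=12)}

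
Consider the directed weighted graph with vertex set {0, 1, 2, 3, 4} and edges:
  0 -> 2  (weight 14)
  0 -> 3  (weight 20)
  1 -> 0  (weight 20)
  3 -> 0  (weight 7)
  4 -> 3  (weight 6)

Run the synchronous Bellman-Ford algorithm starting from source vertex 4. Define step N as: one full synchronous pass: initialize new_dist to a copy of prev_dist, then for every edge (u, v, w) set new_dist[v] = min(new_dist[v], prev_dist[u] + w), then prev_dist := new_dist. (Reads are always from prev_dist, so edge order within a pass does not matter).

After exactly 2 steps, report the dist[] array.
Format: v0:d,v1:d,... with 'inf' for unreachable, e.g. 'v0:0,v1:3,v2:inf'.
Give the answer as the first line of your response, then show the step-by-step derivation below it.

v0:13,v1:inf,v2:inf,v3:6,v4:0

step 1: dist = v0:inf,v1:inf,v2:inf,v3:6,v4:0
step 2: dist = v0:13,v1:inf,v2:inf,v3:6,v4:0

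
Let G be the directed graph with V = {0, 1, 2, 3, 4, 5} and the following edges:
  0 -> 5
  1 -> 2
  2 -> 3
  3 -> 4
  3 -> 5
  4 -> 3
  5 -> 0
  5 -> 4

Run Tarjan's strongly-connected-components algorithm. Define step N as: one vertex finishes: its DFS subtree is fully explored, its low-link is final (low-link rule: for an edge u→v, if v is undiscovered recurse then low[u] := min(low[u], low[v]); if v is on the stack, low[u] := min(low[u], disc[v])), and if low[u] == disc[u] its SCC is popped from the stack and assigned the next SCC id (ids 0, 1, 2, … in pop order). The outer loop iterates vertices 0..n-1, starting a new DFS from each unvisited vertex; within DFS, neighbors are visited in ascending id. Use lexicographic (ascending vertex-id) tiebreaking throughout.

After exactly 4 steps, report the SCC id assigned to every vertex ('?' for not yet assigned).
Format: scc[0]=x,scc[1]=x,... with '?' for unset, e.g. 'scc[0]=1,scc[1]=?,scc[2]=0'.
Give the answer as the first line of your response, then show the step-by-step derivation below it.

scc[0]=0,scc[1]=?,scc[2]=?,scc[3]=0,scc[4]=0,scc[5]=0

step 1: low=(low[0]=0,low[1]=?,low[2]=?,low[3]=1,low[4]=2,low[5]=0); scc=(scc[0]=?,scc[1]=?,scc[2]=?,scc[3]=?,scc[4]=?,scc[5]=?)
step 2: low=(low[0]=0,low[1]=?,low[2]=?,low[3]=1,low[4]=1,low[5]=0); scc=(scc[0]=?,scc[1]=?,scc[2]=?,scc[3]=?,scc[4]=?,scc[5]=?)
step 3: low=(low[0]=0,low[1]=?,low[2]=?,low[3]=1,low[4]=1,low[5]=0); scc=(scc[0]=?,scc[1]=?,scc[2]=?,scc[3]=?,scc[4]=?,scc[5]=?)
step 4: low=(low[0]=0,low[1]=?,low[2]=?,low[3]=1,low[4]=1,low[5]=0); scc=(scc[0]=0,scc[1]=?,scc[2]=?,scc[3]=0,scc[4]=0,scc[5]=0)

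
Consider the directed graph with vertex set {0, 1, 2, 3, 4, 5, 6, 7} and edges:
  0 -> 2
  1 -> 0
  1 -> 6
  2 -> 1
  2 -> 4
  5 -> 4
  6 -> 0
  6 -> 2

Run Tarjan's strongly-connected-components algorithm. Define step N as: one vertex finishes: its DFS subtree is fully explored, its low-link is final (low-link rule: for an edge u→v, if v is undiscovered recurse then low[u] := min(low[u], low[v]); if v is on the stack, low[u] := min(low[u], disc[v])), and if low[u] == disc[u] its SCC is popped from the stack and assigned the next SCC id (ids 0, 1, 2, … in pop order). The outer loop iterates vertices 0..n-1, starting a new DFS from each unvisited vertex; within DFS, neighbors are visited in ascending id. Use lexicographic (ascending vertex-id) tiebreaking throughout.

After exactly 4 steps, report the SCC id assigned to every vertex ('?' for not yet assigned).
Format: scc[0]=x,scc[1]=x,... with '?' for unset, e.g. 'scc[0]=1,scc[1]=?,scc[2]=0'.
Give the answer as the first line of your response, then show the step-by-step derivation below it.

scc[0]=?,scc[1]=?,scc[2]=?,scc[3]=?,scc[4]=0,scc[5]=?,scc[6]=?,scc[7]=?

step 1: low=(low[0]=0,low[1]=0,low[2]=1,low[3]=?,low[4]=?,low[5]=?,low[6]=0,low[7]=?); scc=(scc[0]=?,scc[1]=?,scc[2]=?,scc[3]=?,scc[4]=?,scc[5]=?,scc[6]=?,scc[7]=?)
step 2: low=(low[0]=0,low[1]=0,low[2]=1,low[3]=?,low[4]=?,low[5]=?,low[6]=0,low[7]=?); scc=(scc[0]=?,scc[1]=?,scc[2]=?,scc[3]=?,scc[4]=?,scc[5]=?,scc[6]=?,scc[7]=?)
step 3: low=(low[0]=0,low[1]=0,low[2]=0,low[3]=?,low[4]=4,low[5]=?,low[6]=0,low[7]=?); scc=(scc[0]=?,scc[1]=?,scc[2]=?,scc[3]=?,scc[4]=0,scc[5]=?,scc[6]=?,scc[7]=?)
step 4: low=(low[0]=0,low[1]=0,low[2]=0,low[3]=?,low[4]=4,low[5]=?,low[6]=0,low[7]=?); scc=(scc[0]=?,scc[1]=?,scc[2]=?,scc[3]=?,scc[4]=0,scc[5]=?,scc[6]=?,scc[7]=?)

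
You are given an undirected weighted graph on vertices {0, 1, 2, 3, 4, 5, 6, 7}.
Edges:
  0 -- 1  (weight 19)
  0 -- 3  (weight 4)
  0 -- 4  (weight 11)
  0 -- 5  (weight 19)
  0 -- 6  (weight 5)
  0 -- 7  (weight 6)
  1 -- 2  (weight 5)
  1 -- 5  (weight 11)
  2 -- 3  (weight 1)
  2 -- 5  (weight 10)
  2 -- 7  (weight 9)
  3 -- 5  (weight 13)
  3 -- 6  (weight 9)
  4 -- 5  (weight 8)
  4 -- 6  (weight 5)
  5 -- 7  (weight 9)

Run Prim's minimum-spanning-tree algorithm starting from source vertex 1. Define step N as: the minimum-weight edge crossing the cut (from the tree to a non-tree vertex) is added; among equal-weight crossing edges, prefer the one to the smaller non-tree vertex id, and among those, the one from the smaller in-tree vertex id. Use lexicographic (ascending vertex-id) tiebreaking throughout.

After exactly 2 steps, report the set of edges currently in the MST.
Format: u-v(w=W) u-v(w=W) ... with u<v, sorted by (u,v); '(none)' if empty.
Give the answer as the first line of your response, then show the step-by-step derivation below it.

1-2(w=5) 2-3(w=1)

step 1: add edge 1-2 (w=5); MST = {1-2(w=5)}
step 2: add edge 2-3 (w=1); MST = {1-2(w=5) 2-3(w=1)}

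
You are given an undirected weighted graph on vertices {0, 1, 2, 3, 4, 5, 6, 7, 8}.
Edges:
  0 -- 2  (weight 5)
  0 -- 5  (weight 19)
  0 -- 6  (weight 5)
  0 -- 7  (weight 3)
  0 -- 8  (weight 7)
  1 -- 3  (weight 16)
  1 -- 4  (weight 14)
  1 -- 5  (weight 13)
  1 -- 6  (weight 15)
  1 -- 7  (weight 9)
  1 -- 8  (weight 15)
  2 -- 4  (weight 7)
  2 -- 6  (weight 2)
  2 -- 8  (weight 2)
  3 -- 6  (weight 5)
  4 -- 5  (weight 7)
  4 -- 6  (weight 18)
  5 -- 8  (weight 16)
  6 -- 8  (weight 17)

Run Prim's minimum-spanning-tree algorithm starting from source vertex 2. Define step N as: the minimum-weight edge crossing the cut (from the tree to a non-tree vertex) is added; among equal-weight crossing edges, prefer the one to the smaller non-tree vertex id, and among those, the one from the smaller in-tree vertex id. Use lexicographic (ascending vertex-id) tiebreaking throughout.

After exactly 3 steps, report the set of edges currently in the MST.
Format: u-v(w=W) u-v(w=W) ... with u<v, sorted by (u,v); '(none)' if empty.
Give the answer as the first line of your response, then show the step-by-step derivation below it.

0-2(w=5) 2-6(w=2) 2-8(w=2)

step 1: add edge 2-6 (w=2); MST = {2-6(w=2)}
step 2: add edge 2-8 (w=2); MST = {2-6(w=2) 2-8(w=2)}
step 3: add edge 0-2 (w=5); MST = {0-2(w=5) 2-6(w=2) 2-8(w=2)}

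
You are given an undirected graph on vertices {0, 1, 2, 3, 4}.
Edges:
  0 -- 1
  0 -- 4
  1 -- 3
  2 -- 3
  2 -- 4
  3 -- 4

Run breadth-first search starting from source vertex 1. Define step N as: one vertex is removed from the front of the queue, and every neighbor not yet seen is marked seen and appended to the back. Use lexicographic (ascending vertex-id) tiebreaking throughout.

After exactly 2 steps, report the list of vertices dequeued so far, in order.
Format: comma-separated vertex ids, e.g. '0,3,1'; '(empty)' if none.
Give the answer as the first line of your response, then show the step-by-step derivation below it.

1,0

step 1: dequeue 1; queue=[0,3]; order=1
step 2: dequeue 0; queue=[3,4]; order=1,0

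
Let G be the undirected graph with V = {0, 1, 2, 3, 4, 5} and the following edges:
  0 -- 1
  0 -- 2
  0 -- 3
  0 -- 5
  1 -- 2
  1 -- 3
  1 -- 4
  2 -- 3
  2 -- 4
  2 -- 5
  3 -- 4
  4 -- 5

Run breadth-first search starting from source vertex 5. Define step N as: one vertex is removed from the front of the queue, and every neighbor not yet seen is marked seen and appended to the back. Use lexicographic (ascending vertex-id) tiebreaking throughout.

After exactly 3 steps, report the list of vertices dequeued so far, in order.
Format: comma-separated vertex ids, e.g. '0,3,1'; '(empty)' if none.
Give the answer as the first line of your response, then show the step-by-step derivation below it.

5,0,2

step 1: dequeue 5; queue=[0,2,4]; order=5
step 2: dequeue 0; queue=[2,4,1,3]; order=5,0
step 3: dequeue 2; queue=[4,1,3]; order=5,0,2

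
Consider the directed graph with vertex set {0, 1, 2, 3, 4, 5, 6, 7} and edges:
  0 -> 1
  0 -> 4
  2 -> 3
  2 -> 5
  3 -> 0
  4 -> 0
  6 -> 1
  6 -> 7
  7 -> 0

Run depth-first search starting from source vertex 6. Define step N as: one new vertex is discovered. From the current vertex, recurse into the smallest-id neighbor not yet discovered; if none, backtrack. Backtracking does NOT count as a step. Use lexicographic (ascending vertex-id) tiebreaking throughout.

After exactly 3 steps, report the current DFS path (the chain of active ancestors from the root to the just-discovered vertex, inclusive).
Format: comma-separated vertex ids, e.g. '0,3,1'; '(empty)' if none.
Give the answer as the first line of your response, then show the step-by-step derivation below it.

6,7

step 1: discover 6; path=6; order=6
step 2: discover 1; path=6>1; order=6,1
step 3: discover 7; path=6>7; order=6,1,7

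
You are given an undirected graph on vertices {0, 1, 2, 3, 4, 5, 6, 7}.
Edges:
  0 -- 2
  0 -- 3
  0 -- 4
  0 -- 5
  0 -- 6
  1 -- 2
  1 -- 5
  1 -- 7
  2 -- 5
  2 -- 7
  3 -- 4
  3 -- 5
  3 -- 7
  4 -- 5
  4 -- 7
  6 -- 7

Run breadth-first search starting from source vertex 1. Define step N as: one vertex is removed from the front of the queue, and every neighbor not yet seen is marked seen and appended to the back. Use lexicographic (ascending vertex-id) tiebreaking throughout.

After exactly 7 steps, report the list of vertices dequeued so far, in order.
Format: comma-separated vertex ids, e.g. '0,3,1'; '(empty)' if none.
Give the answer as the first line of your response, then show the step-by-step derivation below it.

1,2,5,7,0,3,4

step 1: dequeue 1; queue=[2,5,7]; order=1
step 2: dequeue 2; queue=[5,7,0]; order=1,2
step 3: dequeue 5; queue=[7,0,3,4]; order=1,2,5
step 4: dequeue 7; queue=[0,3,4,6]; order=1,2,5,7
step 5: dequeue 0; queue=[3,4,6]; order=1,2,5,7,0
step 6: dequeue 3; queue=[4,6]; order=1,2,5,7,0,3
step 7: dequeue 4; queue=[6]; order=1,2,5,7,0,3,4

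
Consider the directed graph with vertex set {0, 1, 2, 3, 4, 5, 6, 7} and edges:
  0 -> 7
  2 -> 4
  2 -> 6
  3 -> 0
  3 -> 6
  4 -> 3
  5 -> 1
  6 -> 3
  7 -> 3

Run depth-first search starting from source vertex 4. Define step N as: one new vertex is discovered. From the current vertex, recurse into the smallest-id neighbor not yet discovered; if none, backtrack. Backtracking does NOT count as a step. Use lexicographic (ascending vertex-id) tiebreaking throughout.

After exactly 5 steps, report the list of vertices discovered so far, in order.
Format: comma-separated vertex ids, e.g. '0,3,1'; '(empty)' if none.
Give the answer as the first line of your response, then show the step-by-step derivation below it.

4,3,0,7,6

step 1: discover 4; path=4; order=4
step 2: discover 3; path=4>3; order=4,3
step 3: discover 0; path=4>3>0; order=4,3,0
step 4: discover 7; path=4>3>0>7; order=4,3,0,7
step 5: discover 6; path=4>3>6; order=4,3,0,7,6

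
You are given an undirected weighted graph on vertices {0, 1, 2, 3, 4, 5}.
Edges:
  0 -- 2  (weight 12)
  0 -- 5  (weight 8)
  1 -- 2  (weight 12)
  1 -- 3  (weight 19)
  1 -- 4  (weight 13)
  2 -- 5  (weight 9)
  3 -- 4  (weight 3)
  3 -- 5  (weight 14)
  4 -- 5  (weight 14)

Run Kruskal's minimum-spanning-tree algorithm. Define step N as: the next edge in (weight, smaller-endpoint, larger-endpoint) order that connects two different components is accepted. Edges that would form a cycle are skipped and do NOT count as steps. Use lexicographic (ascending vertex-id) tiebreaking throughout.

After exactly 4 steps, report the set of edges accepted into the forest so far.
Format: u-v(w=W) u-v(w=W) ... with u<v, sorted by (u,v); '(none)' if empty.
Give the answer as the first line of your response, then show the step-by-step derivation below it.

0-5(w=8) 1-2(w=12) 2-5(w=9) 3-4(w=3)

step 1: add edge 3-4 (w=3); MST = {3-4(w=3)}
step 2: add edge 0-5 (w=8); MST = {0-5(w=8) 3-4(w=3)}
step 3: add edge 2-5 (w=9); MST = {0-5(w=8) 2-5(w=9) 3-4(w=3)}
step 4: add edge 1-2 (w=12); MST = {0-5(w=8) 1-2(w=12) 2-5(w=9) 3-4(w=3)}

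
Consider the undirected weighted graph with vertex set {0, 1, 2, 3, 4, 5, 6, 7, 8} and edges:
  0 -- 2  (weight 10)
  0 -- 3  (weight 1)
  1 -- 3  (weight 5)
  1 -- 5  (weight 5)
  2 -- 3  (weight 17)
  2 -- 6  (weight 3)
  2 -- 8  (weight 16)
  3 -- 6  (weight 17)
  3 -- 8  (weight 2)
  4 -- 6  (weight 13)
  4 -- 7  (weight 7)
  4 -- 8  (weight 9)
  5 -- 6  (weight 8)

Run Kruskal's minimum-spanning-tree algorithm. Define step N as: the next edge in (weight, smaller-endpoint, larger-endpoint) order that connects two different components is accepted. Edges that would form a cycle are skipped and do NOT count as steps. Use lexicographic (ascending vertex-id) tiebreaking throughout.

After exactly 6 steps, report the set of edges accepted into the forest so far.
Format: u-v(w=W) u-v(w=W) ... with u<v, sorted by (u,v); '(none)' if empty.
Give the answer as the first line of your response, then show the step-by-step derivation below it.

0-3(w=1) 1-3(w=5) 1-5(w=5) 2-6(w=3) 3-8(w=2) 4-7(w=7)

step 1: add edge 0-3 (w=1); MST = {0-3(w=1)}
step 2: add edge 3-8 (w=2); MST = {0-3(w=1) 3-8(w=2)}
step 3: add edge 2-6 (w=3); MST = {0-3(w=1) 2-6(w=3) 3-8(w=2)}
step 4: add edge 1-3 (w=5); MST = {0-3(w=1) 1-3(w=5) 2-6(w=3) 3-8(w=2)}
step 5: add edge 1-5 (w=5); MST = {0-3(w=1) 1-3(w=5) 1-5(w=5) 2-6(w=3) 3-8(w=2)}
step 6: add edge 4-7 (w=7); MST = {0-3(w=1) 1-3(w=5) 1-5(w=5) 2-6(w=3) 3-8(w=2) 4-7(w=7)}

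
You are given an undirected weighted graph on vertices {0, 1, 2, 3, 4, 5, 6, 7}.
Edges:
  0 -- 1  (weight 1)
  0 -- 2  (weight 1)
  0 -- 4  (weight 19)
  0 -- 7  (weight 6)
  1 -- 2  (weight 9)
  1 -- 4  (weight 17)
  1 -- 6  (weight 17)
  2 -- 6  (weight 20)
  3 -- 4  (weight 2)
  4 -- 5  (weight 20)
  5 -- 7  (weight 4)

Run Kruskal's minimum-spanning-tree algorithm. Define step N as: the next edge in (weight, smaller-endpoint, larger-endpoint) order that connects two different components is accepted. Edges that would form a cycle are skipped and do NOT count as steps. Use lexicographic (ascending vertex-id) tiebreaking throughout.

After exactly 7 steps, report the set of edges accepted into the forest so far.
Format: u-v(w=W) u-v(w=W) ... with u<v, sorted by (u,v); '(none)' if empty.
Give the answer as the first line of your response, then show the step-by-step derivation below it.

0-1(w=1) 0-2(w=1) 0-7(w=6) 1-4(w=17) 1-6(w=17) 3-4(w=2) 5-7(w=4)

step 1: add edge 0-1 (w=1); MST = {0-1(w=1)}
step 2: add edge 0-2 (w=1); MST = {0-1(w=1) 0-2(w=1)}
step 3: add edge 3-4 (w=2); MST = {0-1(w=1) 0-2(w=1) 3-4(w=2)}
step 4: add edge 5-7 (w=4); MST = {0-1(w=1) 0-2(w=1) 3-4(w=2) 5-7(w=4)}
step 5: add edge 0-7 (w=6); MST = {0-1(w=1) 0-2(w=1) 0-7(w=6) 3-4(w=2) 5-7(w=4)}
step 6: add edge 1-4 (w=17); MST = {0-1(w=1) 0-2(w=1) 0-7(w=6) 1-4(w=17) 3-4(w=2) 5-7(w=4)}
step 7: add edge 1-6 (w=17); MST = {0-1(w=1) 0-2(w=1) 0-7(w=6) 1-4(w=17) 1-6(w=17) 3-4(w=2) 5-7(w=4)}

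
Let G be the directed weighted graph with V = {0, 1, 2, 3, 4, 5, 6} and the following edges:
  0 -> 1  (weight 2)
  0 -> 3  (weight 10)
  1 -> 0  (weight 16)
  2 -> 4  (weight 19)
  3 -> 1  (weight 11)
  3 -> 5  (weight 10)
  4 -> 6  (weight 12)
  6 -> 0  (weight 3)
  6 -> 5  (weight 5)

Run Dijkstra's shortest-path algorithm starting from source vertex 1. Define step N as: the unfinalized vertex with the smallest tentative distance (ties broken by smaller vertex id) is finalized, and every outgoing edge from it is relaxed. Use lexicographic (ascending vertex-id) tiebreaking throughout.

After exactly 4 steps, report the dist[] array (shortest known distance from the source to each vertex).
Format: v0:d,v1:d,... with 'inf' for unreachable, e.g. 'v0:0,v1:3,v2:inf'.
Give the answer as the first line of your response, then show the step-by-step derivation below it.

v0:16,v1:0,v2:inf,v3:26,v4:inf,v5:36,v6:inf

step 1: dist = v0:16,v1:0,v2:inf,v3:inf,v4:inf,v5:inf,v6:inf
step 2: dist = v0:16,v1:0,v2:inf,v3:26,v4:inf,v5:inf,v6:inf
step 3: dist = v0:16,v1:0,v2:inf,v3:26,v4:inf,v5:36,v6:inf
step 4: dist = v0:16,v1:0,v2:inf,v3:26,v4:inf,v5:36,v6:inf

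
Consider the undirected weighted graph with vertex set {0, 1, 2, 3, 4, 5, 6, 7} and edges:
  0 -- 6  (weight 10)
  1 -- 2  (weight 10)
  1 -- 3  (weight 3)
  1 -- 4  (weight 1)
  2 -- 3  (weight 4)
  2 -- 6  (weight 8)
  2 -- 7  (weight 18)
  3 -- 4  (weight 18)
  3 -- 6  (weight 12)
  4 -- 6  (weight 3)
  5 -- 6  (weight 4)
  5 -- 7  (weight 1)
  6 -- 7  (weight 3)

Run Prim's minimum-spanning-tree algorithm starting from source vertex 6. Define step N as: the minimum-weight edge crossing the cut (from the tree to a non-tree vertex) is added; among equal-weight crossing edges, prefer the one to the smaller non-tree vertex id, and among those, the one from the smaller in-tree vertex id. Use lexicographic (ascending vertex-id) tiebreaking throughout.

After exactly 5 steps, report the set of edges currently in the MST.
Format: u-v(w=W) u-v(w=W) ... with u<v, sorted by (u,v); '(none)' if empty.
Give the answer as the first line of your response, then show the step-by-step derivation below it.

1-3(w=3) 1-4(w=1) 4-6(w=3) 5-7(w=1) 6-7(w=3)

step 1: add edge 4-6 (w=3); MST = {4-6(w=3)}
step 2: add edge 1-4 (w=1); MST = {1-4(w=1) 4-6(w=3)}
step 3: add edge 1-3 (w=3); MST = {1-3(w=3) 1-4(w=1) 4-6(w=3)}
step 4: add edge 6-7 (w=3); MST = {1-3(w=3) 1-4(w=1) 4-6(w=3) 6-7(w=3)}
step 5: add edge 5-7 (w=1); MST = {1-3(w=3) 1-4(w=1) 4-6(w=3) 5-7(w=1) 6-7(w=3)}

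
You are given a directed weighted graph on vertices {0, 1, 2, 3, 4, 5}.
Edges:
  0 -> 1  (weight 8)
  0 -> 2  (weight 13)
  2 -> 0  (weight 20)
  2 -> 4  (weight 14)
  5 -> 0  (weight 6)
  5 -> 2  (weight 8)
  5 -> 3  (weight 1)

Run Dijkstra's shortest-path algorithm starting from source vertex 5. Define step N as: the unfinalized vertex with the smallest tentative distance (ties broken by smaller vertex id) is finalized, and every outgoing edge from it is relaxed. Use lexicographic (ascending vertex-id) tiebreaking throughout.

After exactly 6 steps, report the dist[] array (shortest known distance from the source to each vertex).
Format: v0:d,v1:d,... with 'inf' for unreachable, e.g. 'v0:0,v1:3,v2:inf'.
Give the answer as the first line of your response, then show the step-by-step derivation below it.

v0:6,v1:14,v2:8,v3:1,v4:22,v5:0

step 1: dist = v0:6,v1:inf,v2:8,v3:1,v4:inf,v5:0
step 2: dist = v0:6,v1:inf,v2:8,v3:1,v4:inf,v5:0
step 3: dist = v0:6,v1:14,v2:8,v3:1,v4:inf,v5:0
step 4: dist = v0:6,v1:14,v2:8,v3:1,v4:22,v5:0
step 5: dist = v0:6,v1:14,v2:8,v3:1,v4:22,v5:0
step 6: dist = v0:6,v1:14,v2:8,v3:1,v4:22,v5:0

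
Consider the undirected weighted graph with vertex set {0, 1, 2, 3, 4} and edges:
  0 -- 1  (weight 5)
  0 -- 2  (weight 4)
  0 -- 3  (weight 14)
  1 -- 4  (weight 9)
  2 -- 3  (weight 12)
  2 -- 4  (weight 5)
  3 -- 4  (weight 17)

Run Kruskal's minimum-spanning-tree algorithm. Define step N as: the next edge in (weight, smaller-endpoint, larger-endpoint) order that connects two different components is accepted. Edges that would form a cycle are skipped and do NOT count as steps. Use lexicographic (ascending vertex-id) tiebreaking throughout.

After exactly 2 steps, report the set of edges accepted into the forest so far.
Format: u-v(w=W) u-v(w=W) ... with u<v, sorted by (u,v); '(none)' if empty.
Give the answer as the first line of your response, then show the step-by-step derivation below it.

0-1(w=5) 0-2(w=4)

step 1: add edge 0-2 (w=4); MST = {0-2(w=4)}
step 2: add edge 0-1 (w=5); MST = {0-1(w=5) 0-2(w=4)}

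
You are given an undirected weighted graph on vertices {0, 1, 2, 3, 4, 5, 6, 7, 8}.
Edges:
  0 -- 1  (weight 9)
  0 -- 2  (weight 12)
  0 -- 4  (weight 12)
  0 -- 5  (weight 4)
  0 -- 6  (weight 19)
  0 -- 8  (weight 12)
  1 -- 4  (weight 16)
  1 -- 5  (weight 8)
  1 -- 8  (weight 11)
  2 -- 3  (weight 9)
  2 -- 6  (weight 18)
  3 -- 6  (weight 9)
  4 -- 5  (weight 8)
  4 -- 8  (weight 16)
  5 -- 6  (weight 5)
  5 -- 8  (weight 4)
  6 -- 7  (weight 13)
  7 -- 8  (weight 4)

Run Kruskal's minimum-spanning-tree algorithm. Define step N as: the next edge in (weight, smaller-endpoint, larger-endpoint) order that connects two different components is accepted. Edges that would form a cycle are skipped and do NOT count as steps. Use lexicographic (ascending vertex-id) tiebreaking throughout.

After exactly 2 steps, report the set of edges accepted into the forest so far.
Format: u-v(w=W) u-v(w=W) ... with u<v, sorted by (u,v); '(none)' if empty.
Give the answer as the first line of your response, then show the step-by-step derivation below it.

0-5(w=4) 5-8(w=4)

step 1: add edge 0-5 (w=4); MST = {0-5(w=4)}
step 2: add edge 5-8 (w=4); MST = {0-5(w=4) 5-8(w=4)}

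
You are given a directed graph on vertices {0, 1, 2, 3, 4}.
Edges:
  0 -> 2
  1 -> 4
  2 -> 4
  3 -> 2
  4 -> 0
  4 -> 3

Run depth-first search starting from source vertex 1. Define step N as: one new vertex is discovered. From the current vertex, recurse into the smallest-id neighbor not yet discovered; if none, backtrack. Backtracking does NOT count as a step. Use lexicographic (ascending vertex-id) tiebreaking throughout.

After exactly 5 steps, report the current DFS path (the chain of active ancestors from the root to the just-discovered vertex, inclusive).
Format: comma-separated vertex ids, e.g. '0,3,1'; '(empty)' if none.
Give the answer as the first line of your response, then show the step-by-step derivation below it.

1,4,3

step 1: discover 1; path=1; order=1
step 2: discover 4; path=1>4; order=1,4
step 3: discover 0; path=1>4>0; order=1,4,0
step 4: discover 2; path=1>4>0>2; order=1,4,0,2
step 5: discover 3; path=1>4>3; order=1,4,0,2,3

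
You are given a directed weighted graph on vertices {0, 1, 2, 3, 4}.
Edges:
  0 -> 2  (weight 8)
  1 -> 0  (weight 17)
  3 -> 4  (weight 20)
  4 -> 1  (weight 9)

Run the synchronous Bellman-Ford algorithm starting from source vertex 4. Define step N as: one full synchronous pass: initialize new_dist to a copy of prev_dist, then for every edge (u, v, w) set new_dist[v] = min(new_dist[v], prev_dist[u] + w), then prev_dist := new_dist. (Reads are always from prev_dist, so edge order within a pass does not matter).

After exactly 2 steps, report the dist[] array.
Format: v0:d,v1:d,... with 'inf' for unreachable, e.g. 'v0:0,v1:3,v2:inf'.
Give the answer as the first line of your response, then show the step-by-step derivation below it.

v0:26,v1:9,v2:inf,v3:inf,v4:0

step 1: dist = v0:inf,v1:9,v2:inf,v3:inf,v4:0
step 2: dist = v0:26,v1:9,v2:inf,v3:inf,v4:0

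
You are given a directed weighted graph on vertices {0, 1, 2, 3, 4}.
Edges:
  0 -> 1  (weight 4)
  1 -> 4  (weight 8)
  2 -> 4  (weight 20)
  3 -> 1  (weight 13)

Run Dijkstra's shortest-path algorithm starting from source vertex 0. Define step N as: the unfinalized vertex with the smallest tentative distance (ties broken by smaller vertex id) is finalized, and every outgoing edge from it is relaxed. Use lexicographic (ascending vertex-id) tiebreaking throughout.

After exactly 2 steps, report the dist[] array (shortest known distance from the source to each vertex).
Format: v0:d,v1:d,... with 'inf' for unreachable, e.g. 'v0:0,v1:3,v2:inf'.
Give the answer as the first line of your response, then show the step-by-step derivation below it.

v0:0,v1:4,v2:inf,v3:inf,v4:12

step 1: dist = v0:0,v1:4,v2:inf,v3:inf,v4:inf
step 2: dist = v0:0,v1:4,v2:inf,v3:inf,v4:12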